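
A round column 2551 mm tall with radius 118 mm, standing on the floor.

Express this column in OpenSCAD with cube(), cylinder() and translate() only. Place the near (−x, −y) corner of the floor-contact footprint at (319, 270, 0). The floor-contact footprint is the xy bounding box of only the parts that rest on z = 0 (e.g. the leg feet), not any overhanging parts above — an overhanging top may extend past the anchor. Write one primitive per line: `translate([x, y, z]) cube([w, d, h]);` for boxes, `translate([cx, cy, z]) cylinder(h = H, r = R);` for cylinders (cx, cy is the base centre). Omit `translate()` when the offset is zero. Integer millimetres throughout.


translate([437, 388, 0]) cylinder(h = 2551, r = 118);


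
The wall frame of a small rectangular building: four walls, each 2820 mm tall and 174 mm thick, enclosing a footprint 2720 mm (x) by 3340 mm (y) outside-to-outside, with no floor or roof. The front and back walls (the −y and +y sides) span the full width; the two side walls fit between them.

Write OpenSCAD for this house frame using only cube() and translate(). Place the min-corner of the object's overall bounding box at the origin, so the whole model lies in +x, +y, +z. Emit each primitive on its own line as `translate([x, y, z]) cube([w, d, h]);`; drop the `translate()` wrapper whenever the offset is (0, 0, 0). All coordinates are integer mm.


cube([2720, 174, 2820]);
translate([0, 3166, 0]) cube([2720, 174, 2820]);
translate([0, 174, 0]) cube([174, 2992, 2820]);
translate([2546, 174, 0]) cube([174, 2992, 2820]);


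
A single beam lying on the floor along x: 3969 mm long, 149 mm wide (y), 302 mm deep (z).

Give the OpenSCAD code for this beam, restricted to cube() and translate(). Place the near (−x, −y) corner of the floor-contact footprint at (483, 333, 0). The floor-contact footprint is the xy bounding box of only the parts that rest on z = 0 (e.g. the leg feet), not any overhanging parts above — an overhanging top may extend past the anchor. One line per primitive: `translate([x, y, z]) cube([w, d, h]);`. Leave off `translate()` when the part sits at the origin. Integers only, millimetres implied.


translate([483, 333, 0]) cube([3969, 149, 302]);


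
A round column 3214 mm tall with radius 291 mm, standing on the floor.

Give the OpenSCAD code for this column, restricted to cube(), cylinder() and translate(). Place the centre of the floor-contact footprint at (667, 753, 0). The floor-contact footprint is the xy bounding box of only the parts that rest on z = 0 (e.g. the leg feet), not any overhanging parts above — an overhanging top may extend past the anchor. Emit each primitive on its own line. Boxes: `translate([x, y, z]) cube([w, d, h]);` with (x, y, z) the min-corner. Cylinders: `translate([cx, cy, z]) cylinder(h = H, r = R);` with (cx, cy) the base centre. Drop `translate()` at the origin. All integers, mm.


translate([667, 753, 0]) cylinder(h = 3214, r = 291);


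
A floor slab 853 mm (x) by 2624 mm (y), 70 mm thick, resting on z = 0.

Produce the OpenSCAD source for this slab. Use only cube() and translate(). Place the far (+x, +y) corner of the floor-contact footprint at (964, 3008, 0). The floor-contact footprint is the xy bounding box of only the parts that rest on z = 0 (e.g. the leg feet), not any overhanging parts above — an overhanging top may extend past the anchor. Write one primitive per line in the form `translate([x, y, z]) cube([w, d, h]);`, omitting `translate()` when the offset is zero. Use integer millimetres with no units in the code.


translate([111, 384, 0]) cube([853, 2624, 70]);


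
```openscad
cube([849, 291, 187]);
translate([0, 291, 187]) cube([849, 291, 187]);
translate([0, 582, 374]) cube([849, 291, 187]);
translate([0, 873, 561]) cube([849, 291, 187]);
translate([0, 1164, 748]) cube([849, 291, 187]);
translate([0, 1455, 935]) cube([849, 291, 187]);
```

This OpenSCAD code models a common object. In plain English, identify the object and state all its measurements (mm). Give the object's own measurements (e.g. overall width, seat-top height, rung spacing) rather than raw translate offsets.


A straight staircase of 6 solid steps. Each step is 849 mm wide (x), 291 mm deep (y, the going) and 187 mm tall (the rise). The first step rests on the floor; each subsequent step sits one going further in +y and one rise higher in +z, directly behind and above the previous step with no overlap.


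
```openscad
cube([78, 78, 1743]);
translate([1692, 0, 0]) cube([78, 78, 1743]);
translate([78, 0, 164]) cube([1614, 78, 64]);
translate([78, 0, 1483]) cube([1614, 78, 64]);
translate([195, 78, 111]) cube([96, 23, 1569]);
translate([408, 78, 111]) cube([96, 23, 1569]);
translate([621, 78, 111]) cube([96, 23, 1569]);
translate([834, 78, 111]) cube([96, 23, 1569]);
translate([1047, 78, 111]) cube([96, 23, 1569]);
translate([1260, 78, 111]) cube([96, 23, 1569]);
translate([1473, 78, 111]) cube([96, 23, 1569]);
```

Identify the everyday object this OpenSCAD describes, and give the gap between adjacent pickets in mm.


A fence section. The picket gap is 117 mm.

Two posts, two rails, 7 pickets — a fence section. Span 1614 mm holds 7 pickets of 96 mm with 8 equal gaps: ⌊(1614 − 7·96) / 8⌋ = 117 mm.


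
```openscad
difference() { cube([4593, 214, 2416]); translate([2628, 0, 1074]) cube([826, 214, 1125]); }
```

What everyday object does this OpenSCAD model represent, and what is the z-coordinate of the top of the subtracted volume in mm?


A wall with a window opening. The window head height is 2199 mm.

A wall with a rectangular opening subtracted — a window. Sill at z = 1074, opening 1125 mm tall, so the head is at 1074 + 1125 = 2199 mm.


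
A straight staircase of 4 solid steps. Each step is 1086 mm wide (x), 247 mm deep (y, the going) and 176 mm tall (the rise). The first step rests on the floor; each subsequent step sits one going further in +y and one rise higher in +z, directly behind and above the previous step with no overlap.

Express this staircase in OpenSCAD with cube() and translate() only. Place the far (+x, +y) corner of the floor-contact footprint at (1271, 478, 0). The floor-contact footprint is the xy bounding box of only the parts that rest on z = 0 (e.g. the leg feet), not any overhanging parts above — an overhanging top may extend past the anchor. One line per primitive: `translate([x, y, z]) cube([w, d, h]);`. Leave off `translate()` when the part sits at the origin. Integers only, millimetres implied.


translate([185, 231, 0]) cube([1086, 247, 176]);
translate([185, 478, 176]) cube([1086, 247, 176]);
translate([185, 725, 352]) cube([1086, 247, 176]);
translate([185, 972, 528]) cube([1086, 247, 176]);


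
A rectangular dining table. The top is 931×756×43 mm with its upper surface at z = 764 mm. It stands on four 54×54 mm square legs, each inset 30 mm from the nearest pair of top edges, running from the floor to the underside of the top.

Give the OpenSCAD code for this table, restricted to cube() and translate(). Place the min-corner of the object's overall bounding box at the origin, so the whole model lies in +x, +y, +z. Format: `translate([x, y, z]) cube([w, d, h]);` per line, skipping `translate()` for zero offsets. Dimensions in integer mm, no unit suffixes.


// leg_h = 764 - 43 = 721
translate([0, 0, 721]) cube([931, 756, 43]);
translate([30, 30, 0]) cube([54, 54, 721]);
translate([847, 30, 0]) cube([54, 54, 721]);
translate([30, 672, 0]) cube([54, 54, 721]);
translate([847, 672, 0]) cube([54, 54, 721]);


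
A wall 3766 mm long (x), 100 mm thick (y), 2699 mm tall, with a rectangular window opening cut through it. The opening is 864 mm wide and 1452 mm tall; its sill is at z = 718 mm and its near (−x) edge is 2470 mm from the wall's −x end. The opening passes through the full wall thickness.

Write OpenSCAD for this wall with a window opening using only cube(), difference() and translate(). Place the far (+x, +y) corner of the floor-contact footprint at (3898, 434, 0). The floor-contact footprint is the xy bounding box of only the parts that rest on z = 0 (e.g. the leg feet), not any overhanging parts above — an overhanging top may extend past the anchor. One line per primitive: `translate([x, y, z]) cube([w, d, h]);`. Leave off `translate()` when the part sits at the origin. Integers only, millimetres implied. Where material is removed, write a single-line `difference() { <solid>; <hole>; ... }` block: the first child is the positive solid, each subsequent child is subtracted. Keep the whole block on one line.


difference() { translate([132, 334, 0]) cube([3766, 100, 2699]); translate([2602, 334, 718]) cube([864, 100, 1452]); }


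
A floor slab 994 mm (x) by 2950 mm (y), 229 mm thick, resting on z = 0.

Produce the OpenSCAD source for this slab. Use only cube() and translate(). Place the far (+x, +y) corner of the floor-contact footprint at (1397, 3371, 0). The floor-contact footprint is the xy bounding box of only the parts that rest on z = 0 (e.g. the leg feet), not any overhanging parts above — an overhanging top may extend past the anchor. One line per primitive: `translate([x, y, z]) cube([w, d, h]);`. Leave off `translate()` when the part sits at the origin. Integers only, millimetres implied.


translate([403, 421, 0]) cube([994, 2950, 229]);


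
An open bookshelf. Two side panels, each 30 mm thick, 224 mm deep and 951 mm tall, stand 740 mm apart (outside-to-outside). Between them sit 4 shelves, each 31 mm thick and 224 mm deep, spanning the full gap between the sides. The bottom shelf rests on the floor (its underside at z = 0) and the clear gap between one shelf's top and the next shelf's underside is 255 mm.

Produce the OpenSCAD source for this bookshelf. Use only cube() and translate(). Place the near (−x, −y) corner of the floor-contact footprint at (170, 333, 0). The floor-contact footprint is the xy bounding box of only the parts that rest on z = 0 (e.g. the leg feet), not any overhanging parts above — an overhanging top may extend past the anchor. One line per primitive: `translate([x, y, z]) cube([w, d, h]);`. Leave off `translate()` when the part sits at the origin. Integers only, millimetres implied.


translate([170, 333, 0]) cube([30, 224, 951]);
translate([880, 333, 0]) cube([30, 224, 951]);
translate([200, 333, 0]) cube([680, 224, 31]);
translate([200, 333, 286]) cube([680, 224, 31]);
translate([200, 333, 572]) cube([680, 224, 31]);
translate([200, 333, 858]) cube([680, 224, 31]);


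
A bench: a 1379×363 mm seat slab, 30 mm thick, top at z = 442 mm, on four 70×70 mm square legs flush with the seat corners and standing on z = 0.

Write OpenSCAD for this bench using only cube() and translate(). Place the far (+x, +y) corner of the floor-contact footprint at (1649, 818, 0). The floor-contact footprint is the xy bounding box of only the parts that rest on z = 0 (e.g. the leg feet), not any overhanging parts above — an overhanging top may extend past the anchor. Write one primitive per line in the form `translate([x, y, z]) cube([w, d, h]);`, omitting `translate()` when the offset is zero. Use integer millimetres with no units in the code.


translate([270, 455, 412]) cube([1379, 363, 30]);
translate([270, 455, 0]) cube([70, 70, 412]);
translate([270, 748, 0]) cube([70, 70, 412]);
translate([1579, 455, 0]) cube([70, 70, 412]);
translate([1579, 748, 0]) cube([70, 70, 412]);


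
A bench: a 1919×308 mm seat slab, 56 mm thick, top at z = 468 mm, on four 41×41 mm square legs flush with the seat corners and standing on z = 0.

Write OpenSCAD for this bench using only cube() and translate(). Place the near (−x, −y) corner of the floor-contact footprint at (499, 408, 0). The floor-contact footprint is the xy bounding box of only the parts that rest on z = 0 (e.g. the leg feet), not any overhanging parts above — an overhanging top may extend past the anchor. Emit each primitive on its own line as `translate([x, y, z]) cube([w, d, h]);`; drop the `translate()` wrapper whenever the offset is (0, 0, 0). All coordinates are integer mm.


translate([499, 408, 412]) cube([1919, 308, 56]);
translate([499, 408, 0]) cube([41, 41, 412]);
translate([499, 675, 0]) cube([41, 41, 412]);
translate([2377, 408, 0]) cube([41, 41, 412]);
translate([2377, 675, 0]) cube([41, 41, 412]);


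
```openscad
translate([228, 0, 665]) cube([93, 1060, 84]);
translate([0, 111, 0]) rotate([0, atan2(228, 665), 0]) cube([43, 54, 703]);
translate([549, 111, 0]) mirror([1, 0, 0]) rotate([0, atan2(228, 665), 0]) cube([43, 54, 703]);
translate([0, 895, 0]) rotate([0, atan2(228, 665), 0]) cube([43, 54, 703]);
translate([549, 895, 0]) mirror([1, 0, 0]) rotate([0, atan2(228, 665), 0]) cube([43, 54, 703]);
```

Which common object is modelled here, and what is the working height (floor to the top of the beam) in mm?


A sawhorse. The overall height is 749 mm.

A beam across two mirrored pairs of raked legs — a sawhorse. The beam's underside is at z = 665 (matching the legs' vertical rise in atan2(228, 665)) and the beam is 84 mm tall, so its top is at 665 + 84 = 749 mm. The raked legs top out at the beam's underside, so that is the highest point.


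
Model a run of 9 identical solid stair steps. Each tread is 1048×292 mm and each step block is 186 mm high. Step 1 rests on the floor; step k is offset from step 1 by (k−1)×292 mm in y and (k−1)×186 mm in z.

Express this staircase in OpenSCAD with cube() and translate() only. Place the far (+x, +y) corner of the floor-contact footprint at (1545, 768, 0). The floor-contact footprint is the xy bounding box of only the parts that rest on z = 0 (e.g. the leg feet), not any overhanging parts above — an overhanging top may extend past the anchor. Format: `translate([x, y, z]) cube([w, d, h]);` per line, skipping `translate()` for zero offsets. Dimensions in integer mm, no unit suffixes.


translate([497, 476, 0]) cube([1048, 292, 186]);
translate([497, 768, 186]) cube([1048, 292, 186]);
translate([497, 1060, 372]) cube([1048, 292, 186]);
translate([497, 1352, 558]) cube([1048, 292, 186]);
translate([497, 1644, 744]) cube([1048, 292, 186]);
translate([497, 1936, 930]) cube([1048, 292, 186]);
translate([497, 2228, 1116]) cube([1048, 292, 186]);
translate([497, 2520, 1302]) cube([1048, 292, 186]);
translate([497, 2812, 1488]) cube([1048, 292, 186]);


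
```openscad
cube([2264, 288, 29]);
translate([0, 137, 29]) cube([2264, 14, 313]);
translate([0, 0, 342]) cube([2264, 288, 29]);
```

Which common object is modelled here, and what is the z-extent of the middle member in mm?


An I-beam. The web height is 313 mm.

Two wide flanges with a thin centred web — an I-beam. Overall 371 mm minus two 29 mm flanges gives a web of 371 − 2·29 = 313 mm.


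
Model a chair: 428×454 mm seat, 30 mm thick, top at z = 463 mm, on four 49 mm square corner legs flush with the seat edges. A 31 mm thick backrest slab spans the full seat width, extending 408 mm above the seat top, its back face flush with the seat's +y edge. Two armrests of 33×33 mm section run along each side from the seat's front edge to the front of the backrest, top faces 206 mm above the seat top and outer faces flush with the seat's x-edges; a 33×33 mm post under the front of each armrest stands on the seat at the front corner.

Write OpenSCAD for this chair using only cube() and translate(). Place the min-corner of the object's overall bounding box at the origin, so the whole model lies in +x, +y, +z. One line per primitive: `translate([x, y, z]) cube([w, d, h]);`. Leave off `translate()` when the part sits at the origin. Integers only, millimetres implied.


translate([0, 0, 433]) cube([428, 454, 30]);
cube([49, 49, 433]);
translate([379, 0, 0]) cube([49, 49, 433]);
translate([0, 405, 0]) cube([49, 49, 433]);
translate([379, 405, 0]) cube([49, 49, 433]);
translate([0, 423, 463]) cube([428, 31, 408]);
translate([0, 0, 636]) cube([33, 423, 33]);
translate([395, 0, 636]) cube([33, 423, 33]);
translate([0, 0, 463]) cube([33, 33, 173]);
translate([395, 0, 463]) cube([33, 33, 173]);


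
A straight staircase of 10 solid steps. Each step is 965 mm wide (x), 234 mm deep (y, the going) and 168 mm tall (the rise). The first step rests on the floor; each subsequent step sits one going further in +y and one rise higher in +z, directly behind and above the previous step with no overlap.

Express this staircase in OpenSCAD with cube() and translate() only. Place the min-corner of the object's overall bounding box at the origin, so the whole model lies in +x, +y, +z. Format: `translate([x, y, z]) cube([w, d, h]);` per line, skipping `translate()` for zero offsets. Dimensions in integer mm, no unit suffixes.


cube([965, 234, 168]);
translate([0, 234, 168]) cube([965, 234, 168]);
translate([0, 468, 336]) cube([965, 234, 168]);
translate([0, 702, 504]) cube([965, 234, 168]);
translate([0, 936, 672]) cube([965, 234, 168]);
translate([0, 1170, 840]) cube([965, 234, 168]);
translate([0, 1404, 1008]) cube([965, 234, 168]);
translate([0, 1638, 1176]) cube([965, 234, 168]);
translate([0, 1872, 1344]) cube([965, 234, 168]);
translate([0, 2106, 1512]) cube([965, 234, 168]);


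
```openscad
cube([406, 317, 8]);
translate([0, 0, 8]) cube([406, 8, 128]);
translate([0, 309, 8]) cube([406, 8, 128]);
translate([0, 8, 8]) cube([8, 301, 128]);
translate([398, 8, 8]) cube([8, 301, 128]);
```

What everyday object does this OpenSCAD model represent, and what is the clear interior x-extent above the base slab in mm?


An open box. The internal width is 390 mm.

A 406×317 base slab with four walls standing on it — an open box. The base is 406 mm wide and the walls are 8 mm thick, so the internal width is 406 − 2 × 8 = 390 mm.


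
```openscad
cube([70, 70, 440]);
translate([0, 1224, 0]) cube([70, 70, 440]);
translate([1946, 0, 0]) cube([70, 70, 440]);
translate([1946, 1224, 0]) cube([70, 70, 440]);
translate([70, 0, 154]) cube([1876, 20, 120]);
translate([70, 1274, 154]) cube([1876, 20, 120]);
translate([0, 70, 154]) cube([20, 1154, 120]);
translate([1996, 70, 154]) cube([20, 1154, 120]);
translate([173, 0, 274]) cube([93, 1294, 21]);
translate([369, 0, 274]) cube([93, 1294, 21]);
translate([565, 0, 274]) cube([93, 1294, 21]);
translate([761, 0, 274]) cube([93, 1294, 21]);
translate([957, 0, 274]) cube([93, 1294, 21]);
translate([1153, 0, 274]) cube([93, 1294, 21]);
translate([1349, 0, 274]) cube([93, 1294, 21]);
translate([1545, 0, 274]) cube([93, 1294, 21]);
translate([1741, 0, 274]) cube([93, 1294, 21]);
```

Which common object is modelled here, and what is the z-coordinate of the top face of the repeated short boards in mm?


A bed frame. The slat-top height is 295 mm.

Four posts, four rails, and a row of slats — a bed frame. Slats sit on the rails at z = 154 + 120 = 274; with slat thickness 21, the top is 295 mm.


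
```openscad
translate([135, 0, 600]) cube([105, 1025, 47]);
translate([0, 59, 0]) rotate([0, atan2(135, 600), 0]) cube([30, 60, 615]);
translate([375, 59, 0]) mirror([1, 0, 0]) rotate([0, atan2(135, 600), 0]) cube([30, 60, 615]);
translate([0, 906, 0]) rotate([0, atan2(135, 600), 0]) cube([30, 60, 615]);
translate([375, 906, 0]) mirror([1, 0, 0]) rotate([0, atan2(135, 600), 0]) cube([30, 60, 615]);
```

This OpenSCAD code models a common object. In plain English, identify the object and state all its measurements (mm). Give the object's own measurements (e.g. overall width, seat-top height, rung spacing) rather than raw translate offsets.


A sawhorse. A 105×1025×47 mm beam (x, y, z) sits on two A-frame leg pairs. Each pair is two raked legs of 30×60 mm section (60 mm along y) splaying symmetrically in x. Each leg rises 600 mm vertically over 135 mm of horizontal reach and is 615 mm long along its own axis. Every leg's outer bottom edge rests on the floor and its outer top edge meets a bottom edge of the beam — the left legs (tilting toward +x) meet the beam's −x bottom edge, the right legs (their mirror images, tilting toward −x) meet its +x bottom edge — so the leg tops tuck under the beam, the beam's underside is 600 mm above the floor, and the feet are 375 mm apart outside-to-outside with the beam centred between them. The two leg pairs are set in 59 mm from either end of the beam.


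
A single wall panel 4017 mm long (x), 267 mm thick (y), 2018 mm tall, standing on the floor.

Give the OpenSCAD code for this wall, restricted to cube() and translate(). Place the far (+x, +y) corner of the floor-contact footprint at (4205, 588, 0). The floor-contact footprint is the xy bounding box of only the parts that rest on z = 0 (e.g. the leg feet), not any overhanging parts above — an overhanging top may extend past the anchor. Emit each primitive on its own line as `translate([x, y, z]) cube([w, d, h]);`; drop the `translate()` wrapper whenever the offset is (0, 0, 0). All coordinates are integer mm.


translate([188, 321, 0]) cube([4017, 267, 2018]);


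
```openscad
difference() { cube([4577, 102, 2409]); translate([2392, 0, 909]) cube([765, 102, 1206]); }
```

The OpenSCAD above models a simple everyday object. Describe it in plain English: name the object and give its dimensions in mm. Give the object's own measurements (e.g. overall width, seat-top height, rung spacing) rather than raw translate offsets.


A wall 4577 mm long (x), 102 mm thick (y), 2409 mm tall, with a rectangular window opening cut through it. The opening is 765 mm wide and 1206 mm tall; its sill is at z = 909 mm and its near (−x) edge is 2392 mm from the wall's −x end. The opening passes through the full wall thickness.


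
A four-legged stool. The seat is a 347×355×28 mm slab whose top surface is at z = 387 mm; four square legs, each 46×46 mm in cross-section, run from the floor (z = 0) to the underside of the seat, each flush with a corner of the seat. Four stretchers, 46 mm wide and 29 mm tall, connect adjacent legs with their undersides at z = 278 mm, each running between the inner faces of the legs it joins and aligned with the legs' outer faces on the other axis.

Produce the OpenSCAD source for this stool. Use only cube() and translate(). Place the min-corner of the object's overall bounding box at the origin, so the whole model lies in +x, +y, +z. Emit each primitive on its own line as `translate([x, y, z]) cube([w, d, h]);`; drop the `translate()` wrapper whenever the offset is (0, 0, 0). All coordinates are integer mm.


translate([0, 0, 359]) cube([347, 355, 28]);
cube([46, 46, 359]);
translate([301, 0, 0]) cube([46, 46, 359]);
translate([0, 309, 0]) cube([46, 46, 359]);
translate([301, 309, 0]) cube([46, 46, 359]);
translate([46, 0, 278]) cube([255, 46, 29]);
translate([46, 309, 278]) cube([255, 46, 29]);
translate([0, 46, 278]) cube([46, 263, 29]);
translate([301, 46, 278]) cube([46, 263, 29]);


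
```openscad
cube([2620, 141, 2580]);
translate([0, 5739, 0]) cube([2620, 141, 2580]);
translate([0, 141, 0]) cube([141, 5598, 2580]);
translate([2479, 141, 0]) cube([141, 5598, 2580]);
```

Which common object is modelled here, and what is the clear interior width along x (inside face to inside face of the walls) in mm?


A house (or room) frame. The interior width is 2338 mm.

Four 2580 mm walls enclosing a rectangle with no floor or roof — a room or house frame. Outside width is 2620 mm and wall thickness is 141 mm, so the interior width is 2620 − 2 × 141 = 2338 mm.


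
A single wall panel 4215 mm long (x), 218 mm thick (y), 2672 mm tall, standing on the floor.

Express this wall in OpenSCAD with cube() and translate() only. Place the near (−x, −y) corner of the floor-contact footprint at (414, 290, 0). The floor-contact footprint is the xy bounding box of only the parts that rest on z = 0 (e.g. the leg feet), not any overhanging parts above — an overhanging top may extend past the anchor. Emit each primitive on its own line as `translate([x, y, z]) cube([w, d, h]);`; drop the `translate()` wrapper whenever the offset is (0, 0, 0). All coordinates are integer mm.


translate([414, 290, 0]) cube([4215, 218, 2672]);


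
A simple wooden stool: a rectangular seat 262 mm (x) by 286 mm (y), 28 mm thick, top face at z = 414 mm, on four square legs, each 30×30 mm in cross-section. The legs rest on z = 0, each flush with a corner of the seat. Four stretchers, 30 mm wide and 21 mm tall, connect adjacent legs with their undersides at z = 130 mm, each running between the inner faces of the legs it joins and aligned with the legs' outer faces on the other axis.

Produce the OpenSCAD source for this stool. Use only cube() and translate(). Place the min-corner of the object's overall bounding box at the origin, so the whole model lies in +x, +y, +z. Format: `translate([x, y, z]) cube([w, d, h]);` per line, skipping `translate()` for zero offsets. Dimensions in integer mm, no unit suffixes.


// leg_h = 414 - 28 = 386
// stretcher span = 262 - 2*30 = 202
translate([0, 0, 386]) cube([262, 286, 28]);
cube([30, 30, 386]);
translate([232, 0, 0]) cube([30, 30, 386]);
translate([0, 256, 0]) cube([30, 30, 386]);
translate([232, 256, 0]) cube([30, 30, 386]);
translate([30, 0, 130]) cube([202, 30, 21]);
translate([30, 256, 130]) cube([202, 30, 21]);
translate([0, 30, 130]) cube([30, 226, 21]);
translate([232, 30, 130]) cube([30, 226, 21]);


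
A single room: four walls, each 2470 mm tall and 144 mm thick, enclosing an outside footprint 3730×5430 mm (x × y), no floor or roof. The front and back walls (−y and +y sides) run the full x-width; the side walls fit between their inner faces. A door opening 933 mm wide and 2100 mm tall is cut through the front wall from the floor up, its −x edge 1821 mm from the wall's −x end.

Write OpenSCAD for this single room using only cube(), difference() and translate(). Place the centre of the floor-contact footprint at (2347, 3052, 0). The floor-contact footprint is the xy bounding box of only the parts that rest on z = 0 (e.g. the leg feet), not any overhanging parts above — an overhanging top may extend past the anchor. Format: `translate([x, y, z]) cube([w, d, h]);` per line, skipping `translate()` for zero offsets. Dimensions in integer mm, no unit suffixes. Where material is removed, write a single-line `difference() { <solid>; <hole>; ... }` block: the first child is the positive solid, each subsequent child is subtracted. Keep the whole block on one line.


difference() { translate([482, 337, 0]) cube([3730, 144, 2470]); translate([2303, 337, 0]) cube([933, 144, 2100]); }
translate([482, 5623, 0]) cube([3730, 144, 2470]);
translate([482, 481, 0]) cube([144, 5142, 2470]);
translate([4068, 481, 0]) cube([144, 5142, 2470]);


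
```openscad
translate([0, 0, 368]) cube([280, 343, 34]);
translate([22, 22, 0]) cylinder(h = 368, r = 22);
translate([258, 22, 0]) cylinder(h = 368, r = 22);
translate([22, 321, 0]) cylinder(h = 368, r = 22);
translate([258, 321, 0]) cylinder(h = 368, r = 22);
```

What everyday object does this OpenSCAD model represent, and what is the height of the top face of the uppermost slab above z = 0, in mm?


A stool. The seat height is 402 mm.

A 280×343×34 slab at z = 368 on four corner cylinders — a stool. The seat top is 368 + 34 = 402 mm.


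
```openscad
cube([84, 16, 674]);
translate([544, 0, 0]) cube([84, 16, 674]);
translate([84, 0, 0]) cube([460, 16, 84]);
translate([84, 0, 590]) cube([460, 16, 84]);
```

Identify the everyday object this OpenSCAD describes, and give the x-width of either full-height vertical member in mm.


A picture frame. The border width is 84 mm.

Four thin pieces enclosing a rectangular opening — a picture frame. The two full-height stiles are 674 mm tall; the top rail sits at z = 590 and is 84 mm tall, so the border above the opening is 674 − 590 = 84 mm, matching the stile x-width.


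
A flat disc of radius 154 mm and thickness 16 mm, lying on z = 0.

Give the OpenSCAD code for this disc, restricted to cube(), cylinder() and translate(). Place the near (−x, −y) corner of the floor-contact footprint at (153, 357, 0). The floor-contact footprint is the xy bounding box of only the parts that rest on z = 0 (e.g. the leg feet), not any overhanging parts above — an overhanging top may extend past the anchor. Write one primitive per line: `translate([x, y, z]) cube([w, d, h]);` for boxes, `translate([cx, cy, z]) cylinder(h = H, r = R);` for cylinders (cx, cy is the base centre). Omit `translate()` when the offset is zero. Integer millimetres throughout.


translate([307, 511, 0]) cylinder(h = 16, r = 154);


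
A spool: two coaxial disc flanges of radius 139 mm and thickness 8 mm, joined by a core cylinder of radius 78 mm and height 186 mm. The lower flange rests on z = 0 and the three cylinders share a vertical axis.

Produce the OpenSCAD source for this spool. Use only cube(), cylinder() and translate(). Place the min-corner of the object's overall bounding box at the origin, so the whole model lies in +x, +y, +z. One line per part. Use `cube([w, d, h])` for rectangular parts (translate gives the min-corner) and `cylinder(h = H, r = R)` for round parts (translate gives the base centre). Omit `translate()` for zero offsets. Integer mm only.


translate([139, 139, 0]) cylinder(h = 8, r = 139);
translate([139, 139, 8]) cylinder(h = 186, r = 78);
translate([139, 139, 194]) cylinder(h = 8, r = 139);


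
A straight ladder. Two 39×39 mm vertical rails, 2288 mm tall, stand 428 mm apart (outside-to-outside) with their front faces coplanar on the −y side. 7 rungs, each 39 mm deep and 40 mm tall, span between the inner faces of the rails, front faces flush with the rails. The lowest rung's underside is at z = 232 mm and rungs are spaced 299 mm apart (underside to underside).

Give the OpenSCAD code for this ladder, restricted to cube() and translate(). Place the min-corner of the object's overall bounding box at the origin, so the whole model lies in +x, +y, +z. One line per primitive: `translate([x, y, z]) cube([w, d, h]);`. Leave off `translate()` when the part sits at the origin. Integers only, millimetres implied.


cube([39, 39, 2288]);
translate([389, 0, 0]) cube([39, 39, 2288]);
translate([39, 0, 232]) cube([350, 39, 40]);
translate([39, 0, 531]) cube([350, 39, 40]);
translate([39, 0, 830]) cube([350, 39, 40]);
translate([39, 0, 1129]) cube([350, 39, 40]);
translate([39, 0, 1428]) cube([350, 39, 40]);
translate([39, 0, 1727]) cube([350, 39, 40]);
translate([39, 0, 2026]) cube([350, 39, 40]);


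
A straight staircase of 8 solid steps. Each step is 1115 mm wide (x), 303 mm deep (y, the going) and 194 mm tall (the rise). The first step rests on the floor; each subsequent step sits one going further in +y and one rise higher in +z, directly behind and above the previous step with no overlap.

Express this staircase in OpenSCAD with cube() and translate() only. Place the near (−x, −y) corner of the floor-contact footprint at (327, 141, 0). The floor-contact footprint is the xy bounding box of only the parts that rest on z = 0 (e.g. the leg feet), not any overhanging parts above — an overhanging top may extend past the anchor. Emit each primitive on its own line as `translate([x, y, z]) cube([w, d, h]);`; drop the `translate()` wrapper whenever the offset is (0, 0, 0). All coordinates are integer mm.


translate([327, 141, 0]) cube([1115, 303, 194]);
translate([327, 444, 194]) cube([1115, 303, 194]);
translate([327, 747, 388]) cube([1115, 303, 194]);
translate([327, 1050, 582]) cube([1115, 303, 194]);
translate([327, 1353, 776]) cube([1115, 303, 194]);
translate([327, 1656, 970]) cube([1115, 303, 194]);
translate([327, 1959, 1164]) cube([1115, 303, 194]);
translate([327, 2262, 1358]) cube([1115, 303, 194]);


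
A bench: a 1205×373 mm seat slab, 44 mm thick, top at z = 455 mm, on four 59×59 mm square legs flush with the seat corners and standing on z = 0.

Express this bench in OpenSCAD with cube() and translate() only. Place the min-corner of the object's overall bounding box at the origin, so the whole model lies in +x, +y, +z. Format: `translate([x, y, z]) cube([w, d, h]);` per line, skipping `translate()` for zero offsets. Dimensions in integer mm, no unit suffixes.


translate([0, 0, 411]) cube([1205, 373, 44]);
cube([59, 59, 411]);
translate([0, 314, 0]) cube([59, 59, 411]);
translate([1146, 0, 0]) cube([59, 59, 411]);
translate([1146, 314, 0]) cube([59, 59, 411]);


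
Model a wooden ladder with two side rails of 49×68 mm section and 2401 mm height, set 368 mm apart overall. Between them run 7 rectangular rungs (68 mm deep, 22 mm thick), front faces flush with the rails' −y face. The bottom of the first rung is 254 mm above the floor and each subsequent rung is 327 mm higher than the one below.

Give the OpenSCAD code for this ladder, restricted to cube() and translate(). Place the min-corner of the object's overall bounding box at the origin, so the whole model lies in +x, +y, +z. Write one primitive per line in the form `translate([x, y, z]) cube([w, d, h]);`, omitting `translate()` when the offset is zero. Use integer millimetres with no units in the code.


cube([49, 68, 2401]);
translate([319, 0, 0]) cube([49, 68, 2401]);
translate([49, 0, 254]) cube([270, 68, 22]);
translate([49, 0, 581]) cube([270, 68, 22]);
translate([49, 0, 908]) cube([270, 68, 22]);
translate([49, 0, 1235]) cube([270, 68, 22]);
translate([49, 0, 1562]) cube([270, 68, 22]);
translate([49, 0, 1889]) cube([270, 68, 22]);
translate([49, 0, 2216]) cube([270, 68, 22]);


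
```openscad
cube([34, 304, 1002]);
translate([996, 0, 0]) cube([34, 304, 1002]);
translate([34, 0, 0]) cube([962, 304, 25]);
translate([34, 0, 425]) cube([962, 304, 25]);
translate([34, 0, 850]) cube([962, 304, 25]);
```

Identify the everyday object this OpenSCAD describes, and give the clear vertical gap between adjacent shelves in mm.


A bookshelf. The clear shelf gap is 400 mm.

Two tall side panels with 3 horizontal boards between them — a bookshelf. The first two shelf undersides are at z = 0 and z = 425; with shelf thickness 25, the clear gap is 425 − 0 − 25 = 400 mm.


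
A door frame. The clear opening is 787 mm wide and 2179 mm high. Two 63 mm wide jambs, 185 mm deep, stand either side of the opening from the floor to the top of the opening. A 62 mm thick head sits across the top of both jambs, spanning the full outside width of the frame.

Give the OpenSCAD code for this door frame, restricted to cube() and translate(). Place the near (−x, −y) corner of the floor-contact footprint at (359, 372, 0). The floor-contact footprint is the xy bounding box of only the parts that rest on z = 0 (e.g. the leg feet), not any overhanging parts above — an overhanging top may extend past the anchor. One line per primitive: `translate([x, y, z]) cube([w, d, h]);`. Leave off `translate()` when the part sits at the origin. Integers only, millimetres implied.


translate([359, 372, 0]) cube([63, 185, 2179]);
translate([1209, 372, 0]) cube([63, 185, 2179]);
translate([359, 372, 2179]) cube([913, 185, 62]);


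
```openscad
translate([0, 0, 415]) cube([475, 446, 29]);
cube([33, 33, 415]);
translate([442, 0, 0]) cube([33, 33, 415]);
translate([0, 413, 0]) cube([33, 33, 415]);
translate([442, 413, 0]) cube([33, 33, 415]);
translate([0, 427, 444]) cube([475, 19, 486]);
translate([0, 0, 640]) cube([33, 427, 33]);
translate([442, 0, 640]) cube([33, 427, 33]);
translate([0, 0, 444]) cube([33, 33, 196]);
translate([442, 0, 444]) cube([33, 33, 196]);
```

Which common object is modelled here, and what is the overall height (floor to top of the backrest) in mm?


A chair. The overall height is 930 mm.

A slab on four corner posts with a tall panel at the back — a chair. The seat slab sits at z = 415 with thickness 29, and the 486 mm backrest starts at the seat top, so the overall height is 415 + 29 + 486 = 930 mm.


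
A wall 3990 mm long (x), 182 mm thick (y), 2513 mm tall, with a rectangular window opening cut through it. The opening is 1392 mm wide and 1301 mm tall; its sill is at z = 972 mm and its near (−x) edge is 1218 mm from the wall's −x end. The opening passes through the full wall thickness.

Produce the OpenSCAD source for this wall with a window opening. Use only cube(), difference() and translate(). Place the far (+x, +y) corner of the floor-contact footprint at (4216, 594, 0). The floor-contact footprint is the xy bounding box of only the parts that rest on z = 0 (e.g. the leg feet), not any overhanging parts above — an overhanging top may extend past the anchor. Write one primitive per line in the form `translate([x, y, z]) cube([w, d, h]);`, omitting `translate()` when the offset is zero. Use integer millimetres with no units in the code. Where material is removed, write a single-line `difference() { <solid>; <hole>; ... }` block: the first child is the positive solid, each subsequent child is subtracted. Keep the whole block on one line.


difference() { translate([226, 412, 0]) cube([3990, 182, 2513]); translate([1444, 412, 972]) cube([1392, 182, 1301]); }


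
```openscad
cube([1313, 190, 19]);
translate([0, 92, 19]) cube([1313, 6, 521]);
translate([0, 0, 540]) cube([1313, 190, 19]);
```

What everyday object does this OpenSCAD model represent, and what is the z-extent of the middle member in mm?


An I-beam. The web height is 521 mm.

Two wide flanges with a thin centred web — an I-beam. Overall 559 mm minus two 19 mm flanges gives a web of 559 − 2·19 = 521 mm.


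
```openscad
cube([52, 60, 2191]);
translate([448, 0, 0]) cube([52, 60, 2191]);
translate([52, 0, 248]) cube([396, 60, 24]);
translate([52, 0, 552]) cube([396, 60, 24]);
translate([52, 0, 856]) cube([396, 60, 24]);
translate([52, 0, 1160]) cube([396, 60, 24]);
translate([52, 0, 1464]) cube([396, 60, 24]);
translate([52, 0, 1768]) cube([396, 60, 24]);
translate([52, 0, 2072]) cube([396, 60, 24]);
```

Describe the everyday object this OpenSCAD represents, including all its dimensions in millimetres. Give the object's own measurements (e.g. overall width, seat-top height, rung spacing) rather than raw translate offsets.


A straight ladder. Two 52×60 mm vertical rails, 2191 mm tall, stand 500 mm apart (outside-to-outside) with their front faces coplanar on the −y side. 7 rungs, each 60 mm deep and 24 mm tall, span between the inner faces of the rails, front faces flush with the rails. The lowest rung's underside is at z = 248 mm and rungs are spaced 304 mm apart (underside to underside).


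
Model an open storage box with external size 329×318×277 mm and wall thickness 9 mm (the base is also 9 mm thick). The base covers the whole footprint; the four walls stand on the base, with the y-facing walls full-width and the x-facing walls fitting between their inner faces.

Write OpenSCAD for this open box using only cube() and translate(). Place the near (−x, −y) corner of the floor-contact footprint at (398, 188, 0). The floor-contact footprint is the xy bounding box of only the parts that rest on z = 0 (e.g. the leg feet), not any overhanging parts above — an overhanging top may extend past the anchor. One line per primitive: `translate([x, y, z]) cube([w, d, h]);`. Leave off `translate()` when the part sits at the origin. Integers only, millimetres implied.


translate([398, 188, 0]) cube([329, 318, 9]);
translate([398, 188, 9]) cube([329, 9, 268]);
translate([398, 497, 9]) cube([329, 9, 268]);
translate([398, 197, 9]) cube([9, 300, 268]);
translate([718, 197, 9]) cube([9, 300, 268]);


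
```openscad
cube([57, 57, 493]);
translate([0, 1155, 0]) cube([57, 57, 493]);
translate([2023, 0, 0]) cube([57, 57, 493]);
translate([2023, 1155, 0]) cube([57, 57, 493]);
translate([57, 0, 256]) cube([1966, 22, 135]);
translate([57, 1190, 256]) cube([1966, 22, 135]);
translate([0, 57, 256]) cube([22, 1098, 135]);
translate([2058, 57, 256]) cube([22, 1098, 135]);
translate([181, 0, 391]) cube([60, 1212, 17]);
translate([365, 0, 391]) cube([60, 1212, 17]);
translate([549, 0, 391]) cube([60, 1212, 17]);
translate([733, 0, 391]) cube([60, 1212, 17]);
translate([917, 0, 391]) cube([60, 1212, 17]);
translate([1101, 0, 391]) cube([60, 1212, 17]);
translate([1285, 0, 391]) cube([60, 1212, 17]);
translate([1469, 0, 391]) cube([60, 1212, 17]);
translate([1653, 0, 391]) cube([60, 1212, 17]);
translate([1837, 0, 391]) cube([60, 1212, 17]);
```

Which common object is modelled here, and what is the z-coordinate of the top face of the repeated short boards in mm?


A bed frame. The slat-top height is 408 mm.

Four posts, four rails, and a row of slats — a bed frame. Slats sit on the rails at z = 256 + 135 = 391; with slat thickness 17, the top is 408 mm.
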